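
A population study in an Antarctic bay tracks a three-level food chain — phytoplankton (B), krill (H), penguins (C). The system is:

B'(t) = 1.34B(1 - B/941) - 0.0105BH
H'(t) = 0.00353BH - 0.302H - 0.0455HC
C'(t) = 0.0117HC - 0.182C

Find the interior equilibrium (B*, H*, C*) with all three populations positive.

From dC/dt = 0: 0.0117H* = 0.182, so H* = 15.6.
From dB/dt = 0: 1.34(1 - B*/941) = 0.0105·15.6, giving B* = 941·(1 - 0.122) = 826.
From dH/dt = 0: 0.00353·826 - 0.302 = 0.0455C*, so C* = 2.61/0.0455 = 57.5.

B* ≈ 826, H* ≈ 15.6, C* ≈ 57.5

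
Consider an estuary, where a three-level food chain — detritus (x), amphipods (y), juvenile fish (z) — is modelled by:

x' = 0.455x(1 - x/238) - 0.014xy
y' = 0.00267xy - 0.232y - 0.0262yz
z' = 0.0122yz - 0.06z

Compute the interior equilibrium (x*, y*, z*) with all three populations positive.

x* ≈ 202, y* ≈ 4.92, z* ≈ 11.7

From dz/dt = 0: 0.0122y* = 0.06, so y* = 4.92.
From dx/dt = 0: 0.455(1 - x*/238) = 0.014·4.92, giving x* = 238·(1 - 0.151) = 202.
From dy/dt = 0: 0.00267·202 - 0.232 = 0.0262z*, so z* = 0.307/0.0262 = 11.7.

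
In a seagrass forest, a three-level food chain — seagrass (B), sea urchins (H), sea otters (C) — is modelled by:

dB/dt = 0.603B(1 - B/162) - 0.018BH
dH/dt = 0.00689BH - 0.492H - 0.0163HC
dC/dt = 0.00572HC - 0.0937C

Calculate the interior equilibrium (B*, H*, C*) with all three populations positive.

From dC/dt = 0: 0.00572H* = 0.0937, so H* = 16.4.
From dB/dt = 0: 0.603(1 - B*/162) = 0.018·16.4, giving B* = 162·(1 - 0.489) = 82.8.
From dH/dt = 0: 0.00689·82.8 - 0.492 = 0.0163C*, so C* = 0.0784/0.0163 = 4.81.

B* ≈ 82.8, H* ≈ 16.4, C* ≈ 4.81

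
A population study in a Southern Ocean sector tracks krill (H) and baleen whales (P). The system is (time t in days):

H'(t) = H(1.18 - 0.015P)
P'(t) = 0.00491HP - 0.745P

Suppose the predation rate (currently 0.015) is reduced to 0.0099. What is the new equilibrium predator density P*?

At the interior fixed point, setting dH/dt = 0 with H > 0 fixes P* = (prey growth rate)/(HP coefficient) — independent of the other coefficients.
With the change, P* = 1.18/0.0099 = 119; it rises from 78.7.

P* ≈ 119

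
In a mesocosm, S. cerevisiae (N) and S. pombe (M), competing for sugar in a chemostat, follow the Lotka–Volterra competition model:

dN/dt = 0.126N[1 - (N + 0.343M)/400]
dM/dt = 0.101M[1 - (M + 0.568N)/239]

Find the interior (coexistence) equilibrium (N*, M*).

Setting both brackets to zero gives the nullclines N + 0.343M = 400 and 0.568N + M = 239.
Substituting M = 239 - 0.568N into the first: N(1 - 0.343·0.568) = 400 - 0.343·239.
So N* = 318/0.805 = 395, and then M* = 239 - 0.568·395 = 14.7.

N* ≈ 395, M* ≈ 14.7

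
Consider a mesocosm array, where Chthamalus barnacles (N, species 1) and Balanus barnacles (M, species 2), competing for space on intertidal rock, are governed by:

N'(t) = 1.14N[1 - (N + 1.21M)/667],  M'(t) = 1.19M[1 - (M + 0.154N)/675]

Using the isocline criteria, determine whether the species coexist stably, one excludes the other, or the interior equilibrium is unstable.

Compare the nullcline intercepts: K1/α12 = 667/1.21 = 551 < K2 = 675; K2/α21 = 675/0.154 = 4380 > K1 = 667.
Since the inequalities point opposite ways, species 2 can invade but species 1 cannot.

species 2 excludes species 1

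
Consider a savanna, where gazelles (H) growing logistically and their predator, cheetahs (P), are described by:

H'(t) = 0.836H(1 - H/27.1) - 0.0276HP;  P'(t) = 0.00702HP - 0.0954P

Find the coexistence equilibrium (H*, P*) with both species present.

H* ≈ 13.6, P* ≈ 15.1

From dP/dt = 0 with P > 0: 0.00702H* = 0.0954, so H* = 13.6.
Substitute into dH/dt = 0: 0.836(1 - 13.6/27.1) = 0.0276P*.
The bracket is 0.499, giving P* = 0.417/0.0276 = 15.1.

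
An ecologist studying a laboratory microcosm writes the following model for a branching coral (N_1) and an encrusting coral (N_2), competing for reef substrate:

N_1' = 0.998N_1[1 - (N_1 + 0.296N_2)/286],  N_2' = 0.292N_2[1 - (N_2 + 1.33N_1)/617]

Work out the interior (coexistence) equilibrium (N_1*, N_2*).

Setting both brackets to zero gives the nullclines N_1 + 0.296N_2 = 286 and 1.33N_1 + N_2 = 617.
Substituting N_2 = 617 - 1.33N_1 into the first: N_1(1 - 0.296·1.33) = 286 - 0.296·617.
So N_1* = 103/0.606 = 170, and then N_2* = 617 - 1.33·170 = 390.

N_1* ≈ 170, N_2* ≈ 390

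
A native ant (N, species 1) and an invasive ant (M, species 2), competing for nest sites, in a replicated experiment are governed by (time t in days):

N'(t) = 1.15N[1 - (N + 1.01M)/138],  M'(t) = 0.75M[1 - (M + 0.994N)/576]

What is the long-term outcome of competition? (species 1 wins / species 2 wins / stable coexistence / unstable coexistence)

species 2 excludes species 1

Compare the nullcline intercepts: K1/α12 = 138/1.01 = 137 < K2 = 576; K2/α21 = 576/0.994 = 579 > K1 = 138.
Since the inequalities point opposite ways, species 2 can invade but species 1 cannot.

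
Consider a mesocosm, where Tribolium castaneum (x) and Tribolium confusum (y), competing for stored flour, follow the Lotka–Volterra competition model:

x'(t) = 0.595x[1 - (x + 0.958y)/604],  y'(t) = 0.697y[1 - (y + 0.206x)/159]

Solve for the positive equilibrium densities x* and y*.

x* ≈ 563, y* ≈ 43.1

Setting both brackets to zero gives the nullclines x + 0.958y = 604 and 0.206x + y = 159.
Substituting y = 159 - 0.206x into the first: x(1 - 0.958·0.206) = 604 - 0.958·159.
So x* = 452/0.803 = 563, and then y* = 159 - 0.206·563 = 43.1.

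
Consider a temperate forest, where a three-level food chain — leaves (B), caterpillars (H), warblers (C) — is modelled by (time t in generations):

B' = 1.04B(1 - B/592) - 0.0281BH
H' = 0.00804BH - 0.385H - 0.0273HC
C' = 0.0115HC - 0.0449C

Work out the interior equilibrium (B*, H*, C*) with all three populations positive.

From dC/dt = 0: 0.0115H* = 0.0449, so H* = 3.9.
From dB/dt = 0: 1.04(1 - B*/592) = 0.0281·3.9, giving B* = 592·(1 - 0.105) = 530.
From dH/dt = 0: 0.00804·530 - 0.385 = 0.0273C*, so C* = 3.87/0.0273 = 142.

B* ≈ 530, H* ≈ 3.9, C* ≈ 142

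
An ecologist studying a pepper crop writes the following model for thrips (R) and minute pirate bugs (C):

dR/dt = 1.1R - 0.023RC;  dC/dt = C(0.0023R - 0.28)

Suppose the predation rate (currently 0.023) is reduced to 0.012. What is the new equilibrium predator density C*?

At the interior fixed point, setting dR/dt = 0 with R > 0 fixes C* = (prey growth rate)/(RC coefficient) — independent of the other coefficients.
With the change, C* = 1.1/0.012 = 91.7; it rises from 47.8.

C* ≈ 91.7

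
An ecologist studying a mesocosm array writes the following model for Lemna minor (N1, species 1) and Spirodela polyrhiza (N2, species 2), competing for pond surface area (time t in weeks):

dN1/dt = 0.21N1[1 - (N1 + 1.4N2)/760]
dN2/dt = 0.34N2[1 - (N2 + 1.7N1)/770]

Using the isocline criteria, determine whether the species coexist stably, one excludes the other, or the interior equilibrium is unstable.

Compare the nullcline intercepts: K1/α12 = 760/1.4 = 543 < K2 = 770; K2/α21 = 770/1.7 = 453 < K1 = 760.
Since both are reversed, neither can invade when rare; the interior point is a saddle.

unstable coexistence (outcome depends on initial conditions)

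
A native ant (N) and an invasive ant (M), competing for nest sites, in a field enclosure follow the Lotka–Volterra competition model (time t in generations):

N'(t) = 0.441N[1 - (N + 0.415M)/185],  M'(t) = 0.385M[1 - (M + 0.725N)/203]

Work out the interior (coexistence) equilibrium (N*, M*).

N* ≈ 144, M* ≈ 98.5

Setting both brackets to zero gives the nullclines N + 0.415M = 185 and 0.725N + M = 203.
Substituting M = 203 - 0.725N into the first: N(1 - 0.415·0.725) = 185 - 0.415·203.
So N* = 101/0.699 = 144, and then M* = 203 - 0.725·144 = 98.5.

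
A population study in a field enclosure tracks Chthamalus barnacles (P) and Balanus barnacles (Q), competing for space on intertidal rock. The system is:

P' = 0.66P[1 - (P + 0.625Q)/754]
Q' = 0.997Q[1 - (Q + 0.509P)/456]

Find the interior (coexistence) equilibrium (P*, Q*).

Setting both brackets to zero gives the nullclines P + 0.625Q = 754 and 0.509P + Q = 456.
Substituting Q = 456 - 0.509P into the first: P(1 - 0.625·0.509) = 754 - 0.625·456.
So P* = 469/0.682 = 688, and then Q* = 456 - 0.509·688 = 106.

P* ≈ 688, Q* ≈ 106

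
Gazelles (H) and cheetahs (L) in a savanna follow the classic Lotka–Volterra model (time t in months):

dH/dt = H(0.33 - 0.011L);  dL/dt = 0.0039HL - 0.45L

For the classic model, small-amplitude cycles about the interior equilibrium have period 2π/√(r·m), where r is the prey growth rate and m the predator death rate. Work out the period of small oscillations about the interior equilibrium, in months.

Here r = 0.33 and m = 0.45, so r·m = 0.149.
ω = √0.149 = 0.385 per month, hence T = 2π/ω ≈ 16.3 months.

T ≈ 16.3 months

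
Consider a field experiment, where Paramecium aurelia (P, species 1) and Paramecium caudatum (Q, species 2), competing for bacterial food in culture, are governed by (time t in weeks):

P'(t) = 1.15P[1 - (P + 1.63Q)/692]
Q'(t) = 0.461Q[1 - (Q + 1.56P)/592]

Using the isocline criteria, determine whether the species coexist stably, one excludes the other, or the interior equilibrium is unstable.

Compare the nullcline intercepts: K1/α12 = 692/1.63 = 425 < K2 = 592; K2/α21 = 592/1.56 = 379 < K1 = 692.
Since both are reversed, neither can invade when rare; the interior point is a saddle.

unstable coexistence (outcome depends on initial conditions)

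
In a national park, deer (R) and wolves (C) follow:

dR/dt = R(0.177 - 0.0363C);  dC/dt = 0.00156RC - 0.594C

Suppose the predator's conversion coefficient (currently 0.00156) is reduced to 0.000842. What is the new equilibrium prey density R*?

R* ≈ 705

At the interior fixed point, setting dC/dt = 0 with C > 0 fixes R* = (predator death rate)/(RC coefficient) — independent of the other coefficients.
With the change, R* = 0.594/0.000842 = 705; it rises from 381.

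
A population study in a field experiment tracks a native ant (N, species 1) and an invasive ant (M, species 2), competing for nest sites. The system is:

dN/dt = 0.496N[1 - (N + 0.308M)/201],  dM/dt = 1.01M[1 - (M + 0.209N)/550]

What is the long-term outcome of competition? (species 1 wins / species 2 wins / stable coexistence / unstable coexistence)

Compare the nullcline intercepts: K1/α12 = 201/0.308 = 653 > K2 = 550; K2/α21 = 550/0.209 = 2630 > K1 = 201.
Since both inequalities hold, each species can invade when rare, so the interior equilibrium is stable.

stable coexistence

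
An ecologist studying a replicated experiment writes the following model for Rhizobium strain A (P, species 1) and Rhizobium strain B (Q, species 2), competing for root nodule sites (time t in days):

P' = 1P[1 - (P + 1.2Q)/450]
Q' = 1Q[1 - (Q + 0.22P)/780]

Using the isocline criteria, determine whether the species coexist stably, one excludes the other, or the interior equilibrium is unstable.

Compare the nullcline intercepts: K1/α12 = 450/1.2 = 375 < K2 = 780; K2/α21 = 780/0.22 = 3550 > K1 = 450.
Since the inequalities point opposite ways, species 2 can invade but species 1 cannot.

species 2 excludes species 1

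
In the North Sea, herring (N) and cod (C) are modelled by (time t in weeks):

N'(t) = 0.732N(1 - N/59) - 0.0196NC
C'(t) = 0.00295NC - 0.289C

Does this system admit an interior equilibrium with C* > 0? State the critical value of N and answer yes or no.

Threshold N = 98; K < 98, so no, the predator goes extinct.

The predator equation gives dC/dt > 0 only when N > 0.289/0.00295 = 98.
Without the predator, N → K = 59. Since 59 < 98, the predator cannot invade.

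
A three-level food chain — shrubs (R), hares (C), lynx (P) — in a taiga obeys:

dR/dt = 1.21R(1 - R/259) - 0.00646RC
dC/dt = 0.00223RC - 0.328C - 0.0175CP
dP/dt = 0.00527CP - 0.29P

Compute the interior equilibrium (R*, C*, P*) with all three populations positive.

From dP/dt = 0: 0.00527C* = 0.29, so C* = 55.
From dR/dt = 0: 1.21(1 - R*/259) = 0.00646·55, giving R* = 259·(1 - 0.294) = 183.
From dC/dt = 0: 0.00223·183 - 0.328 = 0.0175P*, so P* = 0.0799/0.0175 = 4.56.

R* ≈ 183, C* ≈ 55, P* ≈ 4.56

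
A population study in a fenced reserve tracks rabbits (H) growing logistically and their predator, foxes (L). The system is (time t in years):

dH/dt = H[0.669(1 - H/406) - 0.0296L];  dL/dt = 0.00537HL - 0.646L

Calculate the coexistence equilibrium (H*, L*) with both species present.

H* ≈ 120, L* ≈ 15.9

From dL/dt = 0 with L > 0: 0.00537H* = 0.646, so H* = 120.
Substitute into dH/dt = 0: 0.669(1 - 120/406) = 0.0296L*.
The bracket is 0.704, giving L* = 0.471/0.0296 = 15.9.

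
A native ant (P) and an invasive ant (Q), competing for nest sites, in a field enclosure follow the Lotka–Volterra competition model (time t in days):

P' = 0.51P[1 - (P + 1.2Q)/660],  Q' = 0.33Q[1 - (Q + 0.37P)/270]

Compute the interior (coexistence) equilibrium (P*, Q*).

Setting both brackets to zero gives the nullclines P + 1.2Q = 660 and 0.37P + Q = 270.
Substituting Q = 270 - 0.37P into the first: P(1 - 1.2·0.37) = 660 - 1.2·270.
So P* = 336/0.556 = 604, and then Q* = 270 - 0.37·604 = 46.4.

P* ≈ 604, Q* ≈ 46.4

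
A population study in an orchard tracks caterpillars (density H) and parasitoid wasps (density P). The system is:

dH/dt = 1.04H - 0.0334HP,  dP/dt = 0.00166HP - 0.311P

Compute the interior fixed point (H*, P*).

H* ≈ 187, P* ≈ 31.1

Set dP/dt = 0 with P > 0: 0.00166H - 0.311 = 0, so H* = 0.311/0.00166 = 187.
Set dH/dt = 0 with H > 0: 1.04 - 0.0334P = 0, so P* = 1.04/0.0334 = 31.1.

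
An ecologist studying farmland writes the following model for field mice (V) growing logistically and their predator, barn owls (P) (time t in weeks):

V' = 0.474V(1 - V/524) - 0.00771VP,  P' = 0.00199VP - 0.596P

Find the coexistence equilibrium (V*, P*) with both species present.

V* ≈ 299, P* ≈ 26.3

From dP/dt = 0 with P > 0: 0.00199V* = 0.596, so V* = 299.
Substitute into dV/dt = 0: 0.474(1 - 299/524) = 0.00771P*.
The bracket is 0.428, giving P* = 0.203/0.00771 = 26.3.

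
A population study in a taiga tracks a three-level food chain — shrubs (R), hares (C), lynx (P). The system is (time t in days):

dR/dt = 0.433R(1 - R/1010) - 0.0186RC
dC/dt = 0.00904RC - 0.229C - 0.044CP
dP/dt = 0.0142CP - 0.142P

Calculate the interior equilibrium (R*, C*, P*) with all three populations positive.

From dP/dt = 0: 0.0142C* = 0.142, so C* = 10.
From dR/dt = 0: 0.433(1 - R*/1010) = 0.0186·10, giving R* = 1010·(1 - 0.43) = 576.
From dC/dt = 0: 0.00904·576 - 0.229 = 0.044P*, so P* = 4.98/0.044 = 113.

R* ≈ 576, C* ≈ 10, P* ≈ 113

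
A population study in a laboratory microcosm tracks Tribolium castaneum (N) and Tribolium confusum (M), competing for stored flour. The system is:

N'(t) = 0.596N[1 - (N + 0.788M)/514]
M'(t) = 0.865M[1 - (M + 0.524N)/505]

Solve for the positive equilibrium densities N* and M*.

N* ≈ 198, M* ≈ 401

Setting both brackets to zero gives the nullclines N + 0.788M = 514 and 0.524N + M = 505.
Substituting M = 505 - 0.524N into the first: N(1 - 0.788·0.524) = 514 - 0.788·505.
So N* = 116/0.587 = 198, and then M* = 505 - 0.524·198 = 401.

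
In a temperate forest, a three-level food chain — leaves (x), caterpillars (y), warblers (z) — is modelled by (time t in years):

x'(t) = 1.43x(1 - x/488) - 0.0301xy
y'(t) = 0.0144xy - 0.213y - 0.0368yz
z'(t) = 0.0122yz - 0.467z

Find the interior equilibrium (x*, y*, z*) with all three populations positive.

From dz/dt = 0: 0.0122y* = 0.467, so y* = 38.3.
From dx/dt = 0: 1.43(1 - x*/488) = 0.0301·38.3, giving x* = 488·(1 - 0.806) = 94.8.
From dy/dt = 0: 0.0144·94.8 - 0.213 = 0.0368z*, so z* = 1.15/0.0368 = 31.3.

x* ≈ 94.8, y* ≈ 38.3, z* ≈ 31.3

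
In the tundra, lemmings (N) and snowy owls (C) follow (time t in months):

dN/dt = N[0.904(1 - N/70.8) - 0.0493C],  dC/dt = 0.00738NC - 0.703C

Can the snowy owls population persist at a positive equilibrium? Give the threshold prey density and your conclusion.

The predator equation gives dC/dt > 0 only when N > 0.703/0.00738 = 95.3.
Without the predator, N → K = 70.8. Since 70.8 < 95.3, the predator cannot invade.

Threshold N = 95.3; K < 95.3, so no, the predator goes extinct.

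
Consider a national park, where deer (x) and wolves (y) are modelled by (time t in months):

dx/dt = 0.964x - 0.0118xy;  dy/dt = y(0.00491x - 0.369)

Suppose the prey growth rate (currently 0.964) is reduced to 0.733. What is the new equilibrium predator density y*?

At the interior fixed point, setting dx/dt = 0 with x > 0 fixes y* = (prey growth rate)/(xy coefficient) — independent of the other coefficients.
With the change, y* = 0.733/0.0118 = 62.1; it falls from 81.7.

y* ≈ 62.1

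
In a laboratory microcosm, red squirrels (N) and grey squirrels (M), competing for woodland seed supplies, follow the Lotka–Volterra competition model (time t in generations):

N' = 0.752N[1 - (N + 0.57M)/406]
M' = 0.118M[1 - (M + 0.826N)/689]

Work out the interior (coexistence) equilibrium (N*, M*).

Setting both brackets to zero gives the nullclines N + 0.57M = 406 and 0.826N + M = 689.
Substituting M = 689 - 0.826N into the first: N(1 - 0.57·0.826) = 406 - 0.57·689.
So N* = 13.3/0.529 = 25.1, and then M* = 689 - 0.826·25.1 = 668.

N* ≈ 25.1, M* ≈ 668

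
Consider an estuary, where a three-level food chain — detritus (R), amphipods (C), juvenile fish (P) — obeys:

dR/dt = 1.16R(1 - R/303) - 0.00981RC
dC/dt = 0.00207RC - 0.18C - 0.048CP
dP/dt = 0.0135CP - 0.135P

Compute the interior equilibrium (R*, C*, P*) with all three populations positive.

R* ≈ 277, C* ≈ 10, P* ≈ 8.21

From dP/dt = 0: 0.0135C* = 0.135, so C* = 10.
From dR/dt = 0: 1.16(1 - R*/303) = 0.00981·10, giving R* = 303·(1 - 0.0846) = 277.
From dC/dt = 0: 0.00207·277 - 0.18 = 0.048P*, so P* = 0.394/0.048 = 8.21.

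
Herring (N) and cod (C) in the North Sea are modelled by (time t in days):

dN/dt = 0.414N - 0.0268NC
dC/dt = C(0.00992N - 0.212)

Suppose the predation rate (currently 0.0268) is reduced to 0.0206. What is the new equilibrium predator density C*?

At the interior fixed point, setting dN/dt = 0 with N > 0 fixes C* = (prey growth rate)/(NC coefficient) — independent of the other coefficients.
With the change, C* = 0.414/0.0206 = 20.1; it rises from 15.4.

C* ≈ 20.1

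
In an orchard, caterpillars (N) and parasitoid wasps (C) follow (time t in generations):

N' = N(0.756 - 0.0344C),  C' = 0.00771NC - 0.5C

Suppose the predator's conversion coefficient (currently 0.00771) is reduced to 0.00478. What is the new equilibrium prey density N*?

N* ≈ 105

At the interior fixed point, setting dC/dt = 0 with C > 0 fixes N* = (predator death rate)/(NC coefficient) — independent of the other coefficients.
With the change, N* = 0.5/0.00478 = 105; it rises from 64.9.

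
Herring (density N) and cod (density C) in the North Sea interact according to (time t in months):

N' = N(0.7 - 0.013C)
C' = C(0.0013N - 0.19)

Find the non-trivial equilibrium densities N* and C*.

Set dC/dt = 0 with C > 0: 0.0013N - 0.19 = 0, so N* = 0.19/0.0013 = 146.
Set dN/dt = 0 with N > 0: 0.7 - 0.013C = 0, so C* = 0.7/0.013 = 53.8.

N* ≈ 146, C* ≈ 53.8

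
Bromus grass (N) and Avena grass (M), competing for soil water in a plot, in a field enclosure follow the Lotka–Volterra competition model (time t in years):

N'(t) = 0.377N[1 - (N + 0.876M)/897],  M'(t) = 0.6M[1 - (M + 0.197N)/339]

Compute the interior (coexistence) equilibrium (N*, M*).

N* ≈ 725, M* ≈ 196

Setting both brackets to zero gives the nullclines N + 0.876M = 897 and 0.197N + M = 339.
Substituting M = 339 - 0.197N into the first: N(1 - 0.876·0.197) = 897 - 0.876·339.
So N* = 600/0.827 = 725, and then M* = 339 - 0.197·725 = 196.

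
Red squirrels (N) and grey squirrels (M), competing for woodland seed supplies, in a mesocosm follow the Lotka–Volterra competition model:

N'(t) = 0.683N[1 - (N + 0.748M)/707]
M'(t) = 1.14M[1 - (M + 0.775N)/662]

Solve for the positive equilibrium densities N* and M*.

N* ≈ 504, M* ≈ 271

Setting both brackets to zero gives the nullclines N + 0.748M = 707 and 0.775N + M = 662.
Substituting M = 662 - 0.775N into the first: N(1 - 0.748·0.775) = 707 - 0.748·662.
So N* = 212/0.42 = 504, and then M* = 662 - 0.775·504 = 271.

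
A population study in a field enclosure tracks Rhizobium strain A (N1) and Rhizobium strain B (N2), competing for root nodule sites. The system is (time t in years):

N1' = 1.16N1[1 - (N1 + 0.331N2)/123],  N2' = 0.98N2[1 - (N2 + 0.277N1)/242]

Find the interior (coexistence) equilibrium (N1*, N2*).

N1* ≈ 47.2, N2* ≈ 229

Setting both brackets to zero gives the nullclines N1 + 0.331N2 = 123 and 0.277N1 + N2 = 242.
Substituting N2 = 242 - 0.277N1 into the first: N1(1 - 0.331·0.277) = 123 - 0.331·242.
So N1* = 42.9/0.908 = 47.2, and then N2* = 242 - 0.277·47.2 = 229.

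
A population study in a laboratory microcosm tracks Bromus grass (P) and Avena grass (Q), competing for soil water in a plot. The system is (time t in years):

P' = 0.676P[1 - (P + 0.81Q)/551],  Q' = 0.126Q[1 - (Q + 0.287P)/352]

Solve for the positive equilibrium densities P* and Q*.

P* ≈ 346, Q* ≈ 253

Setting both brackets to zero gives the nullclines P + 0.81Q = 551 and 0.287P + Q = 352.
Substituting Q = 352 - 0.287P into the first: P(1 - 0.81·0.287) = 551 - 0.81·352.
So P* = 266/0.768 = 346, and then Q* = 352 - 0.287·346 = 253.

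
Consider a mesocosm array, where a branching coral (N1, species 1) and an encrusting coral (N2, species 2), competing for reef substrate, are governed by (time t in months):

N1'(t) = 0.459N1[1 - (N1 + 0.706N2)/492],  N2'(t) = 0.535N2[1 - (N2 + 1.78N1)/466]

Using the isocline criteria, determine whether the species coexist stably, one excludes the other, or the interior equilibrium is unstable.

Compare the nullcline intercepts: K1/α12 = 492/0.706 = 697 > K2 = 466; K2/α21 = 466/1.78 = 262 < K1 = 492.
Since the inequalities point opposite ways, species 1 can invade but species 2 cannot.

species 1 excludes species 2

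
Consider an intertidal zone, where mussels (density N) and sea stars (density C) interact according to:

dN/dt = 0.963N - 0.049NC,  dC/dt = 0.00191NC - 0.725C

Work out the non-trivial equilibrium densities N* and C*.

Set dC/dt = 0 with C > 0: 0.00191N - 0.725 = 0, so N* = 0.725/0.00191 = 380.
Set dN/dt = 0 with N > 0: 0.963 - 0.049C = 0, so C* = 0.963/0.049 = 19.7.

N* ≈ 380, C* ≈ 19.7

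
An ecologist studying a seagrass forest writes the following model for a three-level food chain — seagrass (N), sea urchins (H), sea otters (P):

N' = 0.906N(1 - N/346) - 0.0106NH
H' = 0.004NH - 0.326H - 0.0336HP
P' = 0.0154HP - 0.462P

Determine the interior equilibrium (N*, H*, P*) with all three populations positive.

N* ≈ 225, H* ≈ 30, P* ≈ 17

From dP/dt = 0: 0.0154H* = 0.462, so H* = 30.
From dN/dt = 0: 0.906(1 - N*/346) = 0.0106·30, giving N* = 346·(1 - 0.351) = 225.
From dH/dt = 0: 0.004·225 - 0.326 = 0.0336P*, so P* = 0.572/0.0336 = 17.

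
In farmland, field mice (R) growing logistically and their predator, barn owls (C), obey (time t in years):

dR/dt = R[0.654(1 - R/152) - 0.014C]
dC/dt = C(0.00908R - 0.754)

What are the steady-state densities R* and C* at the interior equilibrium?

From dC/dt = 0 with C > 0: 0.00908R* = 0.754, so R* = 83.
Substitute into dR/dt = 0: 0.654(1 - 83/152) = 0.014C*.
The bracket is 0.454, giving C* = 0.297/0.014 = 21.2.

R* ≈ 83, C* ≈ 21.2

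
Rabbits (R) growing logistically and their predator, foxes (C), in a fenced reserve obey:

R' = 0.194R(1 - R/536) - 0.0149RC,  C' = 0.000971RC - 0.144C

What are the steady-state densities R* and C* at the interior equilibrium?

From dC/dt = 0 with C > 0: 0.000971R* = 0.144, so R* = 148.
Substitute into dR/dt = 0: 0.194(1 - 148/536) = 0.0149C*.
The bracket is 0.723, giving C* = 0.14/0.0149 = 9.42.

R* ≈ 148, C* ≈ 9.42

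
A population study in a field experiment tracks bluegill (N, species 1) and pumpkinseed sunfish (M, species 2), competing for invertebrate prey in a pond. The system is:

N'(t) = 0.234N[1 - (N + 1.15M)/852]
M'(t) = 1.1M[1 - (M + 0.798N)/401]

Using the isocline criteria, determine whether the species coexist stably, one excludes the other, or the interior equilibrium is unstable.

Compare the nullcline intercepts: K1/α12 = 852/1.15 = 741 > K2 = 401; K2/α21 = 401/0.798 = 503 < K1 = 852.
Since the inequalities point opposite ways, species 1 can invade but species 2 cannot.

species 1 excludes species 2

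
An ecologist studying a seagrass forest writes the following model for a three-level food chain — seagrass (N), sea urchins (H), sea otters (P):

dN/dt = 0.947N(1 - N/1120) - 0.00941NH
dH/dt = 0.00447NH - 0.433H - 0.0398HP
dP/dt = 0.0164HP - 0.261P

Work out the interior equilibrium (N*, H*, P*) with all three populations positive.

N* ≈ 943, H* ≈ 15.9, P* ≈ 95

From dP/dt = 0: 0.0164H* = 0.261, so H* = 15.9.
From dN/dt = 0: 0.947(1 - N*/1120) = 0.00941·15.9, giving N* = 1120·(1 - 0.158) = 943.
From dH/dt = 0: 0.00447·943 - 0.433 = 0.0398P*, so P* = 3.78/0.0398 = 95.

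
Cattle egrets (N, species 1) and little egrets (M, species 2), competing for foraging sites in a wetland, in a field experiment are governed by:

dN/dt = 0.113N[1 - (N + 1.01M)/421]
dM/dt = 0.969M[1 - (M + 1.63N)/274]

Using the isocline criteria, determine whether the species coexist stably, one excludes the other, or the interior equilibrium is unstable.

species 1 excludes species 2

Compare the nullcline intercepts: K1/α12 = 421/1.01 = 417 > K2 = 274; K2/α21 = 274/1.63 = 168 < K1 = 421.
Since the inequalities point opposite ways, species 1 can invade but species 2 cannot.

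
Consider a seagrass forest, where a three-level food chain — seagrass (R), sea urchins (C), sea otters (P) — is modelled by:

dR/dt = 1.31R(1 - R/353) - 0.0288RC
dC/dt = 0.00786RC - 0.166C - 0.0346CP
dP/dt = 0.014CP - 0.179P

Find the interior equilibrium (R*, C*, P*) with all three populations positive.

R* ≈ 254, C* ≈ 12.8, P* ≈ 52.9

From dP/dt = 0: 0.014C* = 0.179, so C* = 12.8.
From dR/dt = 0: 1.31(1 - R*/353) = 0.0288·12.8, giving R* = 353·(1 - 0.281) = 254.
From dC/dt = 0: 0.00786·254 - 0.166 = 0.0346P*, so P* = 1.83/0.0346 = 52.9.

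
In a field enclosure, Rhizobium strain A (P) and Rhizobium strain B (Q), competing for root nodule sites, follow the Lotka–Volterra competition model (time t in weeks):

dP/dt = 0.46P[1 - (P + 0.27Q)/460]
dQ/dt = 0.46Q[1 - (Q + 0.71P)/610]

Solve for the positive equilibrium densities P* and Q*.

Setting both brackets to zero gives the nullclines P + 0.27Q = 460 and 0.71P + Q = 610.
Substituting Q = 610 - 0.71P into the first: P(1 - 0.27·0.71) = 460 - 0.27·610.
So P* = 295/0.808 = 365, and then Q* = 610 - 0.71·365 = 351.

P* ≈ 365, Q* ≈ 351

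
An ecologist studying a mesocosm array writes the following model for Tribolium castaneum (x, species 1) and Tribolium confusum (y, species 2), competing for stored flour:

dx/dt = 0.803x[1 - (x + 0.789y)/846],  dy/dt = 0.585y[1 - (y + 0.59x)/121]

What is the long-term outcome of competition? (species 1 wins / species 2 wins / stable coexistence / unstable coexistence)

species 1 excludes species 2

Compare the nullcline intercepts: K1/α12 = 846/0.789 = 1070 > K2 = 121; K2/α21 = 121/0.59 = 205 < K1 = 846.
Since the inequalities point opposite ways, species 1 can invade but species 2 cannot.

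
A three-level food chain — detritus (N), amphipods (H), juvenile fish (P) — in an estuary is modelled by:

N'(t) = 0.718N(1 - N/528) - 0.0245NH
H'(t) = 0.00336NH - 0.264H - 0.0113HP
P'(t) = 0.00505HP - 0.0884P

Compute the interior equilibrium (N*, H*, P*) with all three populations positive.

From dP/dt = 0: 0.00505H* = 0.0884, so H* = 17.5.
From dN/dt = 0: 0.718(1 - N*/528) = 0.0245·17.5, giving N* = 528·(1 - 0.597) = 213.
From dH/dt = 0: 0.00336·213 - 0.264 = 0.0113P*, so P* = 0.45/0.0113 = 39.9.

N* ≈ 213, H* ≈ 17.5, P* ≈ 39.9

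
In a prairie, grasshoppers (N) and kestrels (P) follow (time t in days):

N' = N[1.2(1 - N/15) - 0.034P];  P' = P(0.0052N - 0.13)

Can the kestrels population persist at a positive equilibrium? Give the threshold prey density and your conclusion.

The predator equation gives dP/dt > 0 only when N > 0.13/0.0052 = 25.
Without the predator, N → K = 15. Since 15 < 25, the predator cannot invade.

Threshold N = 25; K < 25, so no, the predator goes extinct.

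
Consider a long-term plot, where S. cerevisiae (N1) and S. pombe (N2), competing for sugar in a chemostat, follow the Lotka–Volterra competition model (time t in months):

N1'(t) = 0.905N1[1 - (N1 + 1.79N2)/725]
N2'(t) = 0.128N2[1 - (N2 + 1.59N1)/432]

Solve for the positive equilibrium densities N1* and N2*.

N1* ≈ 26.2, N2* ≈ 390

Setting both brackets to zero gives the nullclines N1 + 1.79N2 = 725 and 1.59N1 + N2 = 432.
Substituting N2 = 432 - 1.59N1 into the first: N1(1 - 1.79·1.59) = 725 - 1.79·432.
So N1* = -48.3/-1.85 = 26.2, and then N2* = 432 - 1.59·26.2 = 390.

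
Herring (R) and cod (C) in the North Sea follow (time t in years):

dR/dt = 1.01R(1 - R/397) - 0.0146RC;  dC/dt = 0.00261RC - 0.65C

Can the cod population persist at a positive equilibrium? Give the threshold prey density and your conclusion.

The predator equation gives dC/dt > 0 only when R > 0.65/0.00261 = 249.
Without the predator, R → K = 397. Since 397 > 249, the predator can invade and persist.

Threshold R = 249; K > 249, so yes, the predator persists.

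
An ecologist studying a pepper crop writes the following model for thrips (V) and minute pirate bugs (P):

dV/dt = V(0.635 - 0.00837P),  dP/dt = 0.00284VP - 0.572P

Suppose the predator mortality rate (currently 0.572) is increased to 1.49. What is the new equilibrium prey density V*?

V* ≈ 525

At the interior fixed point, setting dP/dt = 0 with P > 0 fixes V* = (predator death rate)/(VP coefficient) — independent of the other coefficients.
With the change, V* = 1.49/0.00284 = 525; it rises from 201.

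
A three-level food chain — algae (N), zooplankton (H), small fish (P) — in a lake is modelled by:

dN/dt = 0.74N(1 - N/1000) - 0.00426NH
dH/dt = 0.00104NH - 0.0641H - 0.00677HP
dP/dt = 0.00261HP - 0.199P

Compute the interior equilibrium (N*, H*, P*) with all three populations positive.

From dP/dt = 0: 0.00261H* = 0.199, so H* = 76.2.
From dN/dt = 0: 0.74(1 - N*/1000) = 0.00426·76.2, giving N* = 1000·(1 - 0.439) = 561.
From dH/dt = 0: 0.00104·561 - 0.0641 = 0.00677P*, so P* = 0.519/0.00677 = 76.7.

N* ≈ 561, H* ≈ 76.2, P* ≈ 76.7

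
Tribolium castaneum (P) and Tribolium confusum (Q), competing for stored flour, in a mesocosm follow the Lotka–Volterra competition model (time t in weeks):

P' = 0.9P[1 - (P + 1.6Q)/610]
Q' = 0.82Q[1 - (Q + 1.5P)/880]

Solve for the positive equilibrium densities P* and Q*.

Setting both brackets to zero gives the nullclines P + 1.6Q = 610 and 1.5P + Q = 880.
Substituting Q = 880 - 1.5P into the first: P(1 - 1.6·1.5) = 610 - 1.6·880.
So P* = -798/-1.4 = 570, and then Q* = 880 - 1.5·570 = 25.

P* ≈ 570, Q* ≈ 25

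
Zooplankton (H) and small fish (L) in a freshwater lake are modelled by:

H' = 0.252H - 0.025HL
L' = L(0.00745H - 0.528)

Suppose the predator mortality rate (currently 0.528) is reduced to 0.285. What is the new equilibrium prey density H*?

At the interior fixed point, setting dL/dt = 0 with L > 0 fixes H* = (predator death rate)/(HL coefficient) — independent of the other coefficients.
With the change, H* = 0.285/0.00745 = 38.3; it falls from 70.9.

H* ≈ 38.3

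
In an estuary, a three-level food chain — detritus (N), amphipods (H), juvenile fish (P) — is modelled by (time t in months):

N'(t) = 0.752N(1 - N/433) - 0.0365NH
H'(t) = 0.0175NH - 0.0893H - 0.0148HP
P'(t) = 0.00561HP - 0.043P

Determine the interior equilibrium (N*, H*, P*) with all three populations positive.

From dP/dt = 0: 0.00561H* = 0.043, so H* = 7.66.
From dN/dt = 0: 0.752(1 - N*/433) = 0.0365·7.66, giving N* = 433·(1 - 0.372) = 272.
From dH/dt = 0: 0.0175·272 - 0.0893 = 0.0148P*, so P* = 4.67/0.0148 = 315.

N* ≈ 272, H* ≈ 7.66, P* ≈ 315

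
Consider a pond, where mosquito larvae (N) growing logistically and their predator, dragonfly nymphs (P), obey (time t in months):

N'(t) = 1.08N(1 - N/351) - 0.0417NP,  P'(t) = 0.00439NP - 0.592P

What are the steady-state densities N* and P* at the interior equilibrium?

From dP/dt = 0 with P > 0: 0.00439N* = 0.592, so N* = 135.
Substitute into dN/dt = 0: 1.08(1 - 135/351) = 0.0417P*.
The bracket is 0.616, giving P* = 0.665/0.0417 = 15.9.

N* ≈ 135, P* ≈ 15.9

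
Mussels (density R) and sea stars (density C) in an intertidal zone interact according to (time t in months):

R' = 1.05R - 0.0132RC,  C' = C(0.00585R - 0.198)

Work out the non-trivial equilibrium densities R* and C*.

Set dC/dt = 0 with C > 0: 0.00585R - 0.198 = 0, so R* = 0.198/0.00585 = 33.8.
Set dR/dt = 0 with R > 0: 1.05 - 0.0132C = 0, so C* = 1.05/0.0132 = 79.5.

R* ≈ 33.8, C* ≈ 79.5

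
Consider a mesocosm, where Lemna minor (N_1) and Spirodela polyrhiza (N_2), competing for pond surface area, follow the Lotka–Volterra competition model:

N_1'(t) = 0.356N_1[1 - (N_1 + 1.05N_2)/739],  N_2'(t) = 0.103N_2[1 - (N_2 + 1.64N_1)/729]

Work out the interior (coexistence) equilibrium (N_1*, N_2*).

Setting both brackets to zero gives the nullclines N_1 + 1.05N_2 = 739 and 1.64N_1 + N_2 = 729.
Substituting N_2 = 729 - 1.64N_1 into the first: N_1(1 - 1.05·1.64) = 739 - 1.05·729.
So N_1* = -26.5/-0.722 = 36.6, and then N_2* = 729 - 1.64·36.6 = 669.

N_1* ≈ 36.6, N_2* ≈ 669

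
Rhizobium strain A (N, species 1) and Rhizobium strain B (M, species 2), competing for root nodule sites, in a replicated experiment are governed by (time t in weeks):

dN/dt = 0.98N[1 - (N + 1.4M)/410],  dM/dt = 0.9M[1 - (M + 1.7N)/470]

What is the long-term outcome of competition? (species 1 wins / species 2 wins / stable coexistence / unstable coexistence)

Compare the nullcline intercepts: K1/α12 = 410/1.4 = 293 < K2 = 470; K2/α21 = 470/1.7 = 276 < K1 = 410.
Since both are reversed, neither can invade when rare; the interior point is a saddle.

unstable coexistence (outcome depends on initial conditions)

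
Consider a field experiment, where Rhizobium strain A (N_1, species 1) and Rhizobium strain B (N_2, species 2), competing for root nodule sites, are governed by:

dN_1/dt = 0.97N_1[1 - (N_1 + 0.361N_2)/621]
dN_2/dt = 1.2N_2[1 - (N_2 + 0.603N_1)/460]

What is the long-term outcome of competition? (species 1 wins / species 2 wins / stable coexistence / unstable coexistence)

Compare the nullcline intercepts: K1/α12 = 621/0.361 = 1720 > K2 = 460; K2/α21 = 460/0.603 = 763 > K1 = 621.
Since both inequalities hold, each species can invade when rare, so the interior equilibrium is stable.

stable coexistence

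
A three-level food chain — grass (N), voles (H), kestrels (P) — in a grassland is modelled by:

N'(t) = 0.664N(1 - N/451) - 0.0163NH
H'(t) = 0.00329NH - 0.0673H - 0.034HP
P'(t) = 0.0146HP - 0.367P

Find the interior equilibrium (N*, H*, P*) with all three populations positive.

From dP/dt = 0: 0.0146H* = 0.367, so H* = 25.1.
From dN/dt = 0: 0.664(1 - N*/451) = 0.0163·25.1, giving N* = 451·(1 - 0.617) = 173.
From dH/dt = 0: 0.00329·173 - 0.0673 = 0.034P*, so P* = 0.501/0.034 = 14.7.

N* ≈ 173, H* ≈ 25.1, P* ≈ 14.7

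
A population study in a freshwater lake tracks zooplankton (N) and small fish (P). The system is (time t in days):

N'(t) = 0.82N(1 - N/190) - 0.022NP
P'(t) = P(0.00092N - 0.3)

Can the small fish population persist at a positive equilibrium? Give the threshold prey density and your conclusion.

The predator equation gives dP/dt > 0 only when N > 0.3/0.00092 = 326.
Without the predator, N → K = 190. Since 190 < 326, the predator cannot invade.

Threshold N = 326; K < 326, so no, the predator goes extinct.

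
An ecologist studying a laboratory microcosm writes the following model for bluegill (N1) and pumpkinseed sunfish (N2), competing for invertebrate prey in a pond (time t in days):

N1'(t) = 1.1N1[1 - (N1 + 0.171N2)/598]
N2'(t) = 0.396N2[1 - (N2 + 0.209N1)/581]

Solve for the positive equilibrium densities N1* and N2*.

N1* ≈ 517, N2* ≈ 473

Setting both brackets to zero gives the nullclines N1 + 0.171N2 = 598 and 0.209N1 + N2 = 581.
Substituting N2 = 581 - 0.209N1 into the first: N1(1 - 0.171·0.209) = 598 - 0.171·581.
So N1* = 499/0.964 = 517, and then N2* = 581 - 0.209·517 = 473.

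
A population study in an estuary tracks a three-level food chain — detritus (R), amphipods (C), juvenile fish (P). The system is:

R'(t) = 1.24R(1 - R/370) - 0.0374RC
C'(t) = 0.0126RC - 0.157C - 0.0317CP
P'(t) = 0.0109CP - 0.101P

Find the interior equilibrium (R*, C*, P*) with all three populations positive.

R* ≈ 267, C* ≈ 9.27, P* ≈ 101

From dP/dt = 0: 0.0109C* = 0.101, so C* = 9.27.
From dR/dt = 0: 1.24(1 - R*/370) = 0.0374·9.27, giving R* = 370·(1 - 0.279) = 267.
From dC/dt = 0: 0.0126·267 - 0.157 = 0.0317P*, so P* = 3.2/0.0317 = 101.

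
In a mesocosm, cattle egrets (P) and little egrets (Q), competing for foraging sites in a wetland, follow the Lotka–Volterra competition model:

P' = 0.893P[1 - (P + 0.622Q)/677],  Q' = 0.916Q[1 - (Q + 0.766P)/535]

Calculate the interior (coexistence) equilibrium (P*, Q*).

P* ≈ 657, Q* ≈ 31.4

Setting both brackets to zero gives the nullclines P + 0.622Q = 677 and 0.766P + Q = 535.
Substituting Q = 535 - 0.766P into the first: P(1 - 0.622·0.766) = 677 - 0.622·535.
So P* = 344/0.524 = 657, and then Q* = 535 - 0.766·657 = 31.4.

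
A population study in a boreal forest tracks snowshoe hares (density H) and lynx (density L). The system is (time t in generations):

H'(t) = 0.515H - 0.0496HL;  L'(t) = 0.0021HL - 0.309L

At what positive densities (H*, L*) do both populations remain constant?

Set dL/dt = 0 with L > 0: 0.0021H - 0.309 = 0, so H* = 0.309/0.0021 = 147.
Set dH/dt = 0 with H > 0: 0.515 - 0.0496L = 0, so L* = 0.515/0.0496 = 10.4.

H* ≈ 147, L* ≈ 10.4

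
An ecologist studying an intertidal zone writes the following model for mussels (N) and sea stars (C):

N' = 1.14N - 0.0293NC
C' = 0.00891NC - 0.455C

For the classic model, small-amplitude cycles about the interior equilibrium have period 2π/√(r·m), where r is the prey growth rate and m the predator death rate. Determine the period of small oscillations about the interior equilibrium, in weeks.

Here r = 1.14 and m = 0.455, so r·m = 0.519.
ω = √0.519 = 0.72 per week, hence T = 2π/ω ≈ 8.72 weeks.

T ≈ 8.72 weeks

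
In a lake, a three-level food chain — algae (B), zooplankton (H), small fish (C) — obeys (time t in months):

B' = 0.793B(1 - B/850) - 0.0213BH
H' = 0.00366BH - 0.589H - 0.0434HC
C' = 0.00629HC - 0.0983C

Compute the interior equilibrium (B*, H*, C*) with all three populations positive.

From dC/dt = 0: 0.00629H* = 0.0983, so H* = 15.6.
From dB/dt = 0: 0.793(1 - B*/850) = 0.0213·15.6, giving B* = 850·(1 - 0.42) = 493.
From dH/dt = 0: 0.00366·493 - 0.589 = 0.0434C*, so C* = 1.22/0.0434 = 28.

B* ≈ 493, H* ≈ 15.6, C* ≈ 28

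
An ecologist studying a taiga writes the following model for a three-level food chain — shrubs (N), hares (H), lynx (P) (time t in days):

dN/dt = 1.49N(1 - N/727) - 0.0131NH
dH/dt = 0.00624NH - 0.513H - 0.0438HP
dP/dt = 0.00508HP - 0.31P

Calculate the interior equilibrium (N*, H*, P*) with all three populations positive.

From dP/dt = 0: 0.00508H* = 0.31, so H* = 61.
From dN/dt = 0: 1.49(1 - N*/727) = 0.0131·61, giving N* = 727·(1 - 0.537) = 337.
From dH/dt = 0: 0.00624·337 - 0.513 = 0.0438P*, so P* = 1.59/0.0438 = 36.3.

N* ≈ 337, H* ≈ 61, P* ≈ 36.3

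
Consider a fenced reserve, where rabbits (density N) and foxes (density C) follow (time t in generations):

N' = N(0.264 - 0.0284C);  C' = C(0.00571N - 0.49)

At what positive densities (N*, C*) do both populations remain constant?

N* ≈ 85.8, C* ≈ 9.3

Set dC/dt = 0 with C > 0: 0.00571N - 0.49 = 0, so N* = 0.49/0.00571 = 85.8.
Set dN/dt = 0 with N > 0: 0.264 - 0.0284C = 0, so C* = 0.264/0.0284 = 9.3.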